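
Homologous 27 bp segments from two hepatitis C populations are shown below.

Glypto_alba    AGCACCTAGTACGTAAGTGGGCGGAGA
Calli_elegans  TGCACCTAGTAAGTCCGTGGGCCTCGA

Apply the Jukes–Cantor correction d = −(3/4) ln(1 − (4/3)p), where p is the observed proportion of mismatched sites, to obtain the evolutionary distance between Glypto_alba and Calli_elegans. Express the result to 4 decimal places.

0.3181

Mismatches occur at site 1 (A→T), site 12 (C→A), site 15 (A→C), site 16 (A→C), site 23 (G→C), site 24 (G→T), site 25 (A→C).
p = 7/27 = 0.259259.
d = −0.75 · ln(1 − (4/3)·0.259259) = −0.75 · ln(0.654321) = −0.75 · (-0.424157) = 0.3181.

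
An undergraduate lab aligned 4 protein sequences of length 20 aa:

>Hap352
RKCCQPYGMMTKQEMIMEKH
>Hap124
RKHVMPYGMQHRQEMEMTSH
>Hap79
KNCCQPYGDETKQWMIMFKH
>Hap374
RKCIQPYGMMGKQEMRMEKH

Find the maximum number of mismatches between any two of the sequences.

13

Pairwise Hamming distances:
  Hap352 vs Hap124: 9
  Hap352 vs Hap79: 6
  Hap352 vs Hap374: 3
  Hap124 vs Hap79: 13
  Hap124 vs Hap374: 9
  Hap79 vs Hap374: 9
The largest is 13, between Hap124 and Hap79.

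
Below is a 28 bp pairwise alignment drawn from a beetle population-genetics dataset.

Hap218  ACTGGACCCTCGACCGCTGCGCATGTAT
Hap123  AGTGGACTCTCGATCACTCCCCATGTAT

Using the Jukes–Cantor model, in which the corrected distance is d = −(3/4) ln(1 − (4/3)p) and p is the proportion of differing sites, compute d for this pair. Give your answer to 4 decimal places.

0.2524

Differing sites — 2:C/G; 8:C/T; 14:C/T; 16:G/A; 19:G/C; 21:G/C.
p = 6/28 = 0.214286.
d = −0.75 · ln(1 − (4/3)·0.214286) = −0.75 · ln(0.714285) = −0.75 · (-0.336473) = 0.2524.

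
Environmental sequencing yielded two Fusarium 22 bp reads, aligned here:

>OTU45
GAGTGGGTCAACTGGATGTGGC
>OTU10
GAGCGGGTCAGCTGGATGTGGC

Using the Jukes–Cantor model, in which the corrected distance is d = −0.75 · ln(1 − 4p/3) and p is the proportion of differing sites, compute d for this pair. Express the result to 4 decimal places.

0.0969

The sequences differ at positions 4 (T/C), 11 (A/G).
p = 2/22 = 0.090909.
d = −0.75 · ln(1 − (4/3)·0.090909) = −0.75 · ln(0.878788) = −0.75 · (-0.129212) = 0.0969.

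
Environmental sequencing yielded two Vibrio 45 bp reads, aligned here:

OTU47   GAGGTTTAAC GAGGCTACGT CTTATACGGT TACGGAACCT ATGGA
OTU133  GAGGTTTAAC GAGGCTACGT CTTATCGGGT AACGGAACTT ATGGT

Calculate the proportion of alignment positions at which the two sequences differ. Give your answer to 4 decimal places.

0.1111

Mismatches occur at site 26 (A→C), site 27 (C→G), site 31 (T→A), site 39 (C→T), site 45 (A→T).
There are 5 differences over 45 sites, so p = 5/45 = 0.1111.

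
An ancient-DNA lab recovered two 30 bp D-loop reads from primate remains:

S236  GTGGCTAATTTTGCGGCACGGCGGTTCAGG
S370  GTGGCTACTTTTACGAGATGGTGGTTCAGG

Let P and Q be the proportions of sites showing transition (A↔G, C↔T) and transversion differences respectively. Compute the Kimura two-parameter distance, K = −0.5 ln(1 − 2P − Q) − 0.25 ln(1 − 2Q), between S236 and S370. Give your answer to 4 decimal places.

0.2385

Differing sites — 8:A/C (Tv); 13:G/A (Ti); 16:G/A (Ti); 17:C/G (Tv); 19:C/T (Ti); 22:C/T (Ti).
Of the 6 differences, 4 transitions and 2 transversions over 30 sites: P = 4/30 = 0.133333, Q = 2/30 = 0.066667.
d = −0.5·ln(0.666667) − 0.25·ln(0.866666) = −0.5·(-0.405465) − 0.25·(-0.143102) = 0.2385.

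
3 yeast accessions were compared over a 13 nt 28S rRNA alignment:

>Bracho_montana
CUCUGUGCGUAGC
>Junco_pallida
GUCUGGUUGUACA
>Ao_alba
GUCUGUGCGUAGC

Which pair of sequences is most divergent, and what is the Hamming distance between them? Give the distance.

Pairwise Hamming distances:
  Bracho_montana vs Junco_pallida: 6
  Bracho_montana vs Ao_alba: 1
  Junco_pallida vs Ao_alba: 5
The largest is 6, between Bracho_montana and Junco_pallida.

6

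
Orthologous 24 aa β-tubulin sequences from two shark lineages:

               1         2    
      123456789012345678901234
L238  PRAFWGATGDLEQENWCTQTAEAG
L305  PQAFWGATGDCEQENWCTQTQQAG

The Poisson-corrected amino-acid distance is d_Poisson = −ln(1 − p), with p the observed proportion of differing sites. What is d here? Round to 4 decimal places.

The sequences differ at positions 2 (R/Q), 11 (L/C), 21 (A/Q), 22 (E/Q).
p = 4/24 = 0.166667.
d = −ln(1 − 0.166667) = −ln(0.833333) = 0.1823.

0.1823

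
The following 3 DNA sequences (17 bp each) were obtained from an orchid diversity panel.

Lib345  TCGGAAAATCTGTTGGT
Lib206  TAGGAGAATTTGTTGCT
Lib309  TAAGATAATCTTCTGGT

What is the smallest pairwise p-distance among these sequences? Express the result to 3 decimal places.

Pairwise Hamming distances:
  Lib345 vs Lib206: 4
  Lib345 vs Lib309: 5
  Lib206 vs Lib309: 6
The smallest is 4 mismatches, between Lib345 and Lib206; p = 4/17 = 0.235.

0.235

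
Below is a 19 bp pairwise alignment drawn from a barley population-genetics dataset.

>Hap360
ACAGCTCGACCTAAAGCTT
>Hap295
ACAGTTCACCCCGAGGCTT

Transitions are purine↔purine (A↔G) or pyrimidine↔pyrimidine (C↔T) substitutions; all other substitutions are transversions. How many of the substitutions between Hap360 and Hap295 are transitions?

5

Differing sites — 5:C/T (Ti); 8:G/A (Ti); 9:A/C (Tv); 12:T/C (Ti); 13:A/G (Ti); 15:A/G (Ti).
Of the 6 differences, 5 transitions and 1 transversion, so the answer is 5.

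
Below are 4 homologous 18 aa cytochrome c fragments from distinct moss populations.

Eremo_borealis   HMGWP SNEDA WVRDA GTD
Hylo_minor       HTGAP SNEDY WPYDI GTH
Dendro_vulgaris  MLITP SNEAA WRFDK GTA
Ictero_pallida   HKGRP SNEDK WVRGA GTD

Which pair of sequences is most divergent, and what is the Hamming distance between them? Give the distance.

Pairwise Hamming distances:
  Eremo_borealis vs Hylo_minor: 7
  Eremo_borealis vs Dendro_vulgaris: 9
  Eremo_borealis vs Ictero_pallida: 4
  Hylo_minor vs Dendro_vulgaris: 10
  Hylo_minor vs Ictero_pallida: 8
  Dendro_vulgaris vs Ictero_pallida: 11
The largest is 11, between Dendro_vulgaris and Ictero_pallida.

11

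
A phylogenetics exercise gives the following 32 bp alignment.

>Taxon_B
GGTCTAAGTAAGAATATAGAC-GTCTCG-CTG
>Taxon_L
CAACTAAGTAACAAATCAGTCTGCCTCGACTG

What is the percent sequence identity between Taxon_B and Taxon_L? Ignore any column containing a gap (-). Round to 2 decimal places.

Excluding the 2 gap columns leaves 30 comparable sites.
The sequences differ at positions 1 (G/C), 2 (G/A), 3 (T/A), 12 (G/C), 15 (T/A), 16 (A/T), 17 (T/C), 20 (A/T), 24 (T/C).
21 of the 30 comparable sites match, so the percent identity is 21/30 × 100 = 70.00%.

70.00%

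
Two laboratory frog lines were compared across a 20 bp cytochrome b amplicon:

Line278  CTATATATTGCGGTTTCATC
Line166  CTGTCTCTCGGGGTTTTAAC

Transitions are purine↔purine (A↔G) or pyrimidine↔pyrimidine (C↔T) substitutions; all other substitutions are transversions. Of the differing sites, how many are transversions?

The sequences differ at positions 3 (A/G, transition), 5 (A/C, transversion), 7 (A/C, transversion), 9 (T/C, transition), 11 (C/G, transversion), 17 (C/T, transition), 19 (T/A, transversion).
Of the 7 differences, 3 transitions and 4 transversions, so the answer is 4.

4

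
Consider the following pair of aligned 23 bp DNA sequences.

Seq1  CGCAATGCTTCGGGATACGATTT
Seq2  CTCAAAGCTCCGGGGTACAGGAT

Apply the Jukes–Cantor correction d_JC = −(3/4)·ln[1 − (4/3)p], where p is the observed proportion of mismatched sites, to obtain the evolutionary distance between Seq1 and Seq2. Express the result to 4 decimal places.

0.4674

Differing sites — 2:G/T; 6:T/A; 10:T/C; 15:A/G; 19:G/A; 20:A/G; 21:T/G; 22:T/A.
p = 8/23 = 0.347826.
d = −0.75 · ln(1 − (4/3)·0.347826) = −0.75 · ln(0.536232) = −0.75 · (-0.623188) = 0.4674.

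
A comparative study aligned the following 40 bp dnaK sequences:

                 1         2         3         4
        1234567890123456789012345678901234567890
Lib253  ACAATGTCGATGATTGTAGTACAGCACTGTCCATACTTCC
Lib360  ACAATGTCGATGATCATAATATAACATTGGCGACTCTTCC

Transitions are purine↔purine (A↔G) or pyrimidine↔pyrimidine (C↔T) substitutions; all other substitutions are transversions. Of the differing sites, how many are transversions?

3

Differing sites — 15:T/C (Ti); 16:G/A (Ti); 19:G/A (Ti); 22:C/T (Ti); 24:G/A (Ti); 27:C/T (Ti); 30:T/G (Tv); 32:C/G (Tv); 34:T/C (Ti); 35:A/T (Tv).
Of the 10 differences, 7 transitions and 3 transversions, so the answer is 3.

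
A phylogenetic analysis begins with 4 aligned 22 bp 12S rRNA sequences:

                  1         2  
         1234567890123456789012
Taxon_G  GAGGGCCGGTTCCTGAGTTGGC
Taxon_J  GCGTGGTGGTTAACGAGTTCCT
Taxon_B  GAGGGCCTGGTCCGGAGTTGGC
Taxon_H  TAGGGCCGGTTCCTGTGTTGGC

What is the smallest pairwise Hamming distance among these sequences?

2

Pairwise Hamming distances:
  Taxon_G vs Taxon_J: 10
  Taxon_G vs Taxon_B: 3
  Taxon_G vs Taxon_H: 2
  Taxon_J vs Taxon_B: 12
  Taxon_J vs Taxon_H: 12
  Taxon_B vs Taxon_H: 5
The smallest is 2, between Taxon_G and Taxon_H.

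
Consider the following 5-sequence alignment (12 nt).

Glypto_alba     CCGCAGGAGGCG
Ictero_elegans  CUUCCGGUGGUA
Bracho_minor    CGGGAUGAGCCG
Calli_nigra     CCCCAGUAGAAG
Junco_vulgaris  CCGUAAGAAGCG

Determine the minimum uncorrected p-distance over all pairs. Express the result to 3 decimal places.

Pairwise Hamming distances:
  Glypto_alba vs Ictero_elegans: 6
  Glypto_alba vs Bracho_minor: 4
  Glypto_alba vs Calli_nigra: 4
  Glypto_alba vs Junco_vulgaris: 3
  Ictero_elegans vs Bracho_minor: 9
  Ictero_elegans vs Calli_nigra: 8
  Ictero_elegans vs Junco_vulgaris: 9
  Bracho_minor vs Calli_nigra: 7
  Bracho_minor vs Junco_vulgaris: 5
  Calli_nigra vs Junco_vulgaris: 7
The smallest is 3 mismatches, between Glypto_alba and Junco_vulgaris; p = 3/12 = 0.250.

0.250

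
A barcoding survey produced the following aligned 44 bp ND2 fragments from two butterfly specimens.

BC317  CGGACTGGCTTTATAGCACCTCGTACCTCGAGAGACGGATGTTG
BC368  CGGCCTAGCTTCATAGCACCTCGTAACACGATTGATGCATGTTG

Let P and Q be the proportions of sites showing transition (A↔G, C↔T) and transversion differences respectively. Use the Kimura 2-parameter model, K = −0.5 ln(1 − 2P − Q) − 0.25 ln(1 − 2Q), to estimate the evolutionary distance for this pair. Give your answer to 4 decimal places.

0.2388

The sequences differ at positions 4 (A/C, transversion), 7 (G/A, transition), 12 (T/C, transition), 26 (C/A, transversion), 28 (T/A, transversion), 32 (G/T, transversion), 33 (A/T, transversion), 36 (C/T, transition), 38 (G/C, transversion).
Of the 9 differences, 3 transitions and 6 transversions over 44 sites: P = 3/44 = 0.068182, Q = 6/44 = 0.136364.
d = −0.5·ln(0.727272) − 0.25·ln(0.727272) = −0.5·(-0.318455) − 0.25·(-0.318455) = 0.2388.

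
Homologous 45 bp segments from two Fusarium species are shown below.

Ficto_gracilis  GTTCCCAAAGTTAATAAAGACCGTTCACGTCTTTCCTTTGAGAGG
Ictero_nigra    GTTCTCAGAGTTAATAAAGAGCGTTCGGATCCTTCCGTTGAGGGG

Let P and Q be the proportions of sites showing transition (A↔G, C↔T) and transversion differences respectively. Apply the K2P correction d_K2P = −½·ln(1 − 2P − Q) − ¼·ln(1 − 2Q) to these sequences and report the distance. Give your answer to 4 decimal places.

0.2385

Mismatches occur at site 5 (C↔T, transition), site 8 (A↔G, transition), site 21 (C↔G, transversion), site 27 (A↔G, transition), site 28 (C↔G, transversion), site 29 (G↔A, transition), site 32 (T↔C, transition), site 37 (T↔G, transversion), site 43 (A↔G, transition).
Of the 9 differences, 6 transitions and 3 transversions over 45 sites: P = 6/45 = 0.133333, Q = 3/45 = 0.066667.
d = −0.5·ln(0.666667) − 0.25·ln(0.866666) = −0.5·(-0.405465) − 0.25·(-0.143102) = 0.2385.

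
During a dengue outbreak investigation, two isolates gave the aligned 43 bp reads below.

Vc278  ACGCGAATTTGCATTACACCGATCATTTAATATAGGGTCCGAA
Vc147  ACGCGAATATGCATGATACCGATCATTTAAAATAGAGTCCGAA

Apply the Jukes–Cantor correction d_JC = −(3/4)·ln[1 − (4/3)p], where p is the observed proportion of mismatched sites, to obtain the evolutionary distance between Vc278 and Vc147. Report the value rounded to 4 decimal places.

The sequences differ at positions 9 (T/A), 15 (T/G), 17 (C/T), 31 (T/A), 36 (G/A).
p = 5/43 = 0.116279.
d = −0.75 · ln(1 − (4/3)·0.116279) = −0.75 · ln(0.844961) = −0.75 · (-0.168465) = 0.1263.

0.1263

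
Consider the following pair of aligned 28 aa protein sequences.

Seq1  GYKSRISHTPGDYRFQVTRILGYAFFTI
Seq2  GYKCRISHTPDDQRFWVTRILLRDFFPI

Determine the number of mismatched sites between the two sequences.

8

Differing sites — 4:S/C; 11:G/D; 13:Y/Q; 16:Q/W; 22:G/L; 23:Y/R; 24:A/D; 27:T/P.
That gives 8 mismatches out of 28 aligned sites, so the Hamming distance is 8.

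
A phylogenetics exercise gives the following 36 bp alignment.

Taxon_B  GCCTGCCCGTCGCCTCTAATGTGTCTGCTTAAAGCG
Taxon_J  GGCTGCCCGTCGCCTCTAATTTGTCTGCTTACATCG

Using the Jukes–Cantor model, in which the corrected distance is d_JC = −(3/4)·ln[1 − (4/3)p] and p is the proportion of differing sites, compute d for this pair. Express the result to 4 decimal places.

Mismatches occur at site 2 (C→G), site 21 (G→T), site 32 (A→C), site 34 (G→T).
p = 4/36 = 0.111111.
d = −0.75 · ln(1 − (4/3)·0.111111) = −0.75 · ln(0.851852) = −0.75 · (-0.160342) = 0.1203.

0.1203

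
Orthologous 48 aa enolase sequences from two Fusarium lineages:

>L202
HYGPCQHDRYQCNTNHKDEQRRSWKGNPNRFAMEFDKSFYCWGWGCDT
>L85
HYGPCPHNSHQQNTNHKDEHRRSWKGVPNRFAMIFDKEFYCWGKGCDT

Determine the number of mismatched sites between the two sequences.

Differing sites — 6:Q/P; 8:D/N; 9:R/S; 10:Y/H; 12:C/Q; 20:Q/H; 27:N/V; 34:E/I; 38:S/E; 44:W/K.
That gives 10 mismatches out of 48 aligned sites, so the Hamming distance is 10.

10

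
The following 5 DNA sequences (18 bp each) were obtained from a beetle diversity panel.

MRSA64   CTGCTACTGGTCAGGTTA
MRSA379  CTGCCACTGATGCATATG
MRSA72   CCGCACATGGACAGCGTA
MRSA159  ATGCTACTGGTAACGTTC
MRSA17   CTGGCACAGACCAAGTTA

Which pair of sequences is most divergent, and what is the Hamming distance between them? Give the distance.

Pairwise Hamming distances:
  MRSA64 vs MRSA379: 8
  MRSA64 vs MRSA72: 7
  MRSA64 vs MRSA159: 4
  MRSA64 vs MRSA17: 6
  MRSA379 vs MRSA72: 12
  MRSA379 vs MRSA159: 9
  MRSA379 vs MRSA17: 8
  MRSA72 vs MRSA159: 11
  MRSA72 vs MRSA17: 11
  MRSA159 vs MRSA17: 9
The largest is 12, between MRSA379 and MRSA72.

12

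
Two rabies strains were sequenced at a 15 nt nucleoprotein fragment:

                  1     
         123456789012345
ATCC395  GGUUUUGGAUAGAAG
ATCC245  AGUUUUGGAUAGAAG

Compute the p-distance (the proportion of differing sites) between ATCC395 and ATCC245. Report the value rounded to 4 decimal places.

0.0667

The sequences differ at position 1 (G/A).
There are 1 differences over 15 sites, so p = 1/15 = 0.0667.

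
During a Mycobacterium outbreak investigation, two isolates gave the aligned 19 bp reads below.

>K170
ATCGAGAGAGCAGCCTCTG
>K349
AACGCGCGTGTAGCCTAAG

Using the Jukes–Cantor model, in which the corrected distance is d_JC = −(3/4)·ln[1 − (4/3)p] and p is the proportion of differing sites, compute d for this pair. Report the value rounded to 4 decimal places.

0.5068

The sequences differ at positions 2 (T/A), 5 (A/C), 7 (A/C), 9 (A/T), 11 (C/T), 17 (C/A), 18 (T/A).
p = 7/19 = 0.368421.
d = −0.75 · ln(1 − (4/3)·0.368421) = −0.75 · ln(0.508772) = −0.75 · (-0.675755) = 0.5068.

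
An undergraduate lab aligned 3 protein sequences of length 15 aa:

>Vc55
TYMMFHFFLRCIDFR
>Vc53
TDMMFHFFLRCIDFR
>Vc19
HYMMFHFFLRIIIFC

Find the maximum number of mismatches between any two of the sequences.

Pairwise Hamming distances:
  Vc55 vs Vc53: 1
  Vc55 vs Vc19: 4
  Vc53 vs Vc19: 5
The largest is 5, between Vc53 and Vc19.

5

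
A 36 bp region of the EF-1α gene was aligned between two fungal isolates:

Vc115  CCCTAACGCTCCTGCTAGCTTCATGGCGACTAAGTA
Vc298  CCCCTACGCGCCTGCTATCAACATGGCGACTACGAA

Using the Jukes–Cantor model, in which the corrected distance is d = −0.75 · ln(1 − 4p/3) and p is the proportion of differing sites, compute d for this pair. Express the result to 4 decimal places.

0.2635

Mismatches occur at site 4 (T↔C), site 5 (A↔T), site 10 (T↔G), site 18 (G↔T), site 20 (T↔A), site 21 (T↔A), site 33 (A↔C), site 35 (T↔A).
p = 8/36 = 0.222222.
d = −0.75 · ln(1 − (4/3)·0.222222) = −0.75 · ln(0.703704) = −0.75 · (-0.351397) = 0.2635.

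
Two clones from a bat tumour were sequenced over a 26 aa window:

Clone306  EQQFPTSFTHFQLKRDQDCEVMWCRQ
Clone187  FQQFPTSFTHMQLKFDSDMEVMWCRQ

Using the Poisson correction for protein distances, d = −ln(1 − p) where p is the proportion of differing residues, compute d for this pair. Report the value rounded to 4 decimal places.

0.2136

Mismatches occur at site 1 (E↔F), site 11 (F↔M), site 15 (R↔F), site 17 (Q↔S), site 19 (C↔M).
p = 5/26 = 0.192308.
d = −ln(1 − 0.192308) = −ln(0.807692) = 0.2136.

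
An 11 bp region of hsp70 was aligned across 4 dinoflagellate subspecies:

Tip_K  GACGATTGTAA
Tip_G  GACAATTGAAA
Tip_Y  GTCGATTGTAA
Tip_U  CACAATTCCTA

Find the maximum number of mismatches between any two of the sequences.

Pairwise Hamming distances:
  Tip_K vs Tip_G: 2
  Tip_K vs Tip_Y: 1
  Tip_K vs Tip_U: 5
  Tip_G vs Tip_Y: 3
  Tip_G vs Tip_U: 4
  Tip_Y vs Tip_U: 6
The largest is 6, between Tip_Y and Tip_U.

6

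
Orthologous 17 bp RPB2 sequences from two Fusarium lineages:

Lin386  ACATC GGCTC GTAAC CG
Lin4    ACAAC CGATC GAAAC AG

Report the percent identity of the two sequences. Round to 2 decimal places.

70.59%

Differing sites — 4:T/A; 6:G/C; 8:C/A; 12:T/A; 16:C/A.
12 of the 17 sites match, so the percent identity is 12/17 × 100 = 70.59%.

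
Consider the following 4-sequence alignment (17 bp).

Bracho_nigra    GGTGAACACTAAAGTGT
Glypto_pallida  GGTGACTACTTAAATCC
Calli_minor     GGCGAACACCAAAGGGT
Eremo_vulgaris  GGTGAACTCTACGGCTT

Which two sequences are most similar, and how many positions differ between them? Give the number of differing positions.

Pairwise Hamming distances:
  Bracho_nigra vs Glypto_pallida: 6
  Bracho_nigra vs Calli_minor: 3
  Bracho_nigra vs Eremo_vulgaris: 5
  Glypto_pallida vs Calli_minor: 9
  Glypto_pallida vs Eremo_vulgaris: 10
  Calli_minor vs Eremo_vulgaris: 7
The smallest is 3, between Bracho_nigra and Calli_minor.

3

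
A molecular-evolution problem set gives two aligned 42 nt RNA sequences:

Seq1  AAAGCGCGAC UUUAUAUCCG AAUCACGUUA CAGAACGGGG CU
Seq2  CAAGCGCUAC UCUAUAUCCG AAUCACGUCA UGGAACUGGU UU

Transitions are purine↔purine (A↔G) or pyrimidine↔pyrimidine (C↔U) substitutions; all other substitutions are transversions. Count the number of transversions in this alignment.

Mismatches occur at site 1 (A/C, transversion), site 8 (G/U, transversion), site 12 (U/C, transition), site 29 (U/C, transition), site 31 (C/U, transition), site 32 (A/G, transition), site 37 (G/U, transversion), site 40 (G/U, transversion), site 41 (C/U, transition).
Of the 9 differences, 5 transitions and 4 transversions, so the answer is 4.

4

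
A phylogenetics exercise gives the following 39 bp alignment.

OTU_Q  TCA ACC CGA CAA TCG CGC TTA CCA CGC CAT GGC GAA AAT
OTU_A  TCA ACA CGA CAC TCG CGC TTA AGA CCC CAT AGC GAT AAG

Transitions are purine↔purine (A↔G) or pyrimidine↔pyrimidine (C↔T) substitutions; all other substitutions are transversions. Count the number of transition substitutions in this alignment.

1

Mismatches occur at site 6 (C↔A, transversion), site 12 (A↔C, transversion), site 22 (C↔A, transversion), site 23 (C↔G, transversion), site 26 (G↔C, transversion), site 31 (G↔A, transition), site 36 (A↔T, transversion), site 39 (T↔G, transversion).
Of the 8 differences, 1 transition and 7 transversions, so the answer is 1.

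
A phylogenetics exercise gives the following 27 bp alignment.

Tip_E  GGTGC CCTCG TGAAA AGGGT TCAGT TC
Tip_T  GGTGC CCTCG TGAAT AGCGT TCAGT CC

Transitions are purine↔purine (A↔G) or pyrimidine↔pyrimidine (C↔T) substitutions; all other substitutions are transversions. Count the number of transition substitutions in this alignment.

Differing sites — 15:A/T (Tv); 18:G/C (Tv); 26:T/C (Ti).
Of the 3 differences, 1 transition and 2 transversions, so the answer is 1.

1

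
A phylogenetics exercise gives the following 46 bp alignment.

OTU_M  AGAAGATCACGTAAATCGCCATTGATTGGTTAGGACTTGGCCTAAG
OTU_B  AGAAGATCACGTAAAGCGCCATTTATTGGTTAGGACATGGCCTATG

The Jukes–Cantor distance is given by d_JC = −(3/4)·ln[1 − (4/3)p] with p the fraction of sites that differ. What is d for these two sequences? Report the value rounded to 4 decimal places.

0.0924

The sequences differ at positions 16 (T/G), 24 (G/T), 37 (T/A), 45 (A/T).
p = 4/46 = 0.086957.
d = −0.75 · ln(1 − (4/3)·0.086957) = −0.75 · ln(0.884057) = −0.75 · (-0.123234) = 0.0924.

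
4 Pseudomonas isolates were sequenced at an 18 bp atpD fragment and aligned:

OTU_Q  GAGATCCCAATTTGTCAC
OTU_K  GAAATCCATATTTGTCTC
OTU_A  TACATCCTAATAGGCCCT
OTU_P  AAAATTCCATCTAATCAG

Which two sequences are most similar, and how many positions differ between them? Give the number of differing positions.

Pairwise Hamming distances:
  OTU_Q vs OTU_K: 4
  OTU_Q vs OTU_A: 8
  OTU_Q vs OTU_P: 8
  OTU_K vs OTU_A: 9
  OTU_K vs OTU_P: 10
  OTU_A vs OTU_P: 12
The smallest is 4, between OTU_Q and OTU_K.

4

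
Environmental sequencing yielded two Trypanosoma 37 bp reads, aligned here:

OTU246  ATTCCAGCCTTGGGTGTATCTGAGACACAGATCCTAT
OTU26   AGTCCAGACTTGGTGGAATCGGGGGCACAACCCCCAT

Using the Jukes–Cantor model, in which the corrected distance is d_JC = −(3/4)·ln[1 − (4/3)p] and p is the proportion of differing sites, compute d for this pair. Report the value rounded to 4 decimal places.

0.4248

Differing sites — 2:T/G; 8:C/A; 14:G/T; 15:T/G; 17:T/A; 21:T/G; 23:A/G; 25:A/G; 30:G/A; 31:A/C; 32:T/C; 35:T/C.
p = 12/37 = 0.324324.
d = −0.75 · ln(1 − (4/3)·0.324324) = −0.75 · ln(0.567568) = −0.75 · (-0.566395) = 0.4248.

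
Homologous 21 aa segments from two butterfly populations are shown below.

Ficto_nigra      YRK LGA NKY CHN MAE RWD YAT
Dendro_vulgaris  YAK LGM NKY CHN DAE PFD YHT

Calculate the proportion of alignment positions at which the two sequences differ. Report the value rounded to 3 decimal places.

Differing sites — 2:R/A; 6:A/M; 13:M/D; 16:R/P; 17:W/F; 20:A/H.
There are 6 differences over 21 sites, so p = 6/21 = 0.286.

0.286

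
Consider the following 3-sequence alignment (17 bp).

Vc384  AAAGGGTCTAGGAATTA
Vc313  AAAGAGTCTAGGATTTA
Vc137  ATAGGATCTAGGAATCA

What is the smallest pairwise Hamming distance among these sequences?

2

Pairwise Hamming distances:
  Vc384 vs Vc313: 2
  Vc384 vs Vc137: 3
  Vc313 vs Vc137: 5
The smallest is 2, between Vc384 and Vc313.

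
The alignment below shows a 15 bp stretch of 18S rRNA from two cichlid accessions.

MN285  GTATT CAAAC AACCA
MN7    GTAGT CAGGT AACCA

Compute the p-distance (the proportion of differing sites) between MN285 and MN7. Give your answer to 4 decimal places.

0.2667

Differing sites — 4:T/G; 8:A/G; 9:A/G; 10:C/T.
There are 4 differences over 15 sites, so p = 4/15 = 0.2667.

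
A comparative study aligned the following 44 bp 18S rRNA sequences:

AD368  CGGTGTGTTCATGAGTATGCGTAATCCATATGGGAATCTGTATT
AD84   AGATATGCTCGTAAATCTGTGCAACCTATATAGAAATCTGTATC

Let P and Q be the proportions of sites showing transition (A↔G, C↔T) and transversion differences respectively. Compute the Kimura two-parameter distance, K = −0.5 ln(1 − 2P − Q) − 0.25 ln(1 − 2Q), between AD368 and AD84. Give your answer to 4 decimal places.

Mismatches occur at site 1 (C/A, transversion), site 3 (G/A, transition), site 5 (G/A, transition), site 8 (T/C, transition), site 11 (A/G, transition), site 13 (G/A, transition), site 15 (G/A, transition), site 17 (A/C, transversion), site 20 (C/T, transition), site 22 (T/C, transition), site 25 (T/C, transition), site 27 (C/T, transition), site 32 (G/A, transition), site 34 (G/A, transition), site 44 (T/C, transition).
Of the 15 differences, 13 transitions and 2 transversions over 44 sites: P = 13/44 = 0.295455, Q = 2/44 = 0.045455.
d = −0.5·ln(0.363635) − 0.25·ln(0.909090) = −0.5·(-1.011605) − 0.25·(-0.095311) = 0.5296.

0.5296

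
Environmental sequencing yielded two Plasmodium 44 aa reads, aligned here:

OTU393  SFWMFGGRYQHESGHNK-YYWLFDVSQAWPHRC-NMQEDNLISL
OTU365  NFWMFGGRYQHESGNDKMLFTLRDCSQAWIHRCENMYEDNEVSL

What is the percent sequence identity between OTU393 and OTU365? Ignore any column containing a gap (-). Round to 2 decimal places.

71.43%

Excluding the 2 gap columns leaves 42 comparable sites.
Differing sites — 1:S/N; 15:H/N; 16:N/D; 19:Y/L; 20:Y/F; 21:W/T; 23:F/R; 25:V/C; 30:P/I; 37:Q/Y; 41:L/E; 42:I/V.
30 of the 42 comparable sites match, so the percent identity is 30/42 × 100 = 71.43%.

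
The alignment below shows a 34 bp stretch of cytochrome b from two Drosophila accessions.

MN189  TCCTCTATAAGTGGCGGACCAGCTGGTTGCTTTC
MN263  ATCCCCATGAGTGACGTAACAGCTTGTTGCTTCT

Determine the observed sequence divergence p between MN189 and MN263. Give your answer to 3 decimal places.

0.324

Differing sites — 1:T/A; 2:C/T; 4:T/C; 6:T/C; 9:A/G; 14:G/A; 17:G/T; 19:C/A; 25:G/T; 33:T/C; 34:C/T.
There are 11 differences over 34 sites, so p = 11/34 = 0.324.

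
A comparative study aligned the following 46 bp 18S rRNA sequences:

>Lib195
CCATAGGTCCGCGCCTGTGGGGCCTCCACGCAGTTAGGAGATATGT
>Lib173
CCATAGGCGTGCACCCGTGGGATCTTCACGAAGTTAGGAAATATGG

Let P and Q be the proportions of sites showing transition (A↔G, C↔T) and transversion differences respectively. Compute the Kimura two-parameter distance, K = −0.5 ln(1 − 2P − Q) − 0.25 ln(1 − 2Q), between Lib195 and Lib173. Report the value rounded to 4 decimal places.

0.3013

The sequences differ at positions 8 (T/C, transition), 9 (C/G, transversion), 10 (C/T, transition), 13 (G/A, transition), 16 (T/C, transition), 22 (G/A, transition), 23 (C/T, transition), 26 (C/T, transition), 31 (C/A, transversion), 40 (G/A, transition), 46 (T/G, transversion).
Of the 11 differences, 8 transitions and 3 transversions over 46 sites: P = 8/46 = 0.173913, Q = 3/46 = 0.065217.
d = −0.5·ln(0.586957) − 0.25·ln(0.869566) = −0.5·(-0.532804) − 0.25·(-0.139761) = 0.3013.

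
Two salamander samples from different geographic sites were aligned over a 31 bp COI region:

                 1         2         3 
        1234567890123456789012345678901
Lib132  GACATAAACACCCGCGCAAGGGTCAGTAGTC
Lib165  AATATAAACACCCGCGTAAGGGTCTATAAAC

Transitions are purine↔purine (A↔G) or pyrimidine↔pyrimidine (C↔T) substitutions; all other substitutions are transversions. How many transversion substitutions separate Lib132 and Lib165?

Differing sites — 1:G/A (Ti); 3:C/T (Ti); 17:C/T (Ti); 25:A/T (Tv); 26:G/A (Ti); 29:G/A (Ti); 30:T/A (Tv).
Of the 7 differences, 5 transitions and 2 transversions, so the answer is 2.

2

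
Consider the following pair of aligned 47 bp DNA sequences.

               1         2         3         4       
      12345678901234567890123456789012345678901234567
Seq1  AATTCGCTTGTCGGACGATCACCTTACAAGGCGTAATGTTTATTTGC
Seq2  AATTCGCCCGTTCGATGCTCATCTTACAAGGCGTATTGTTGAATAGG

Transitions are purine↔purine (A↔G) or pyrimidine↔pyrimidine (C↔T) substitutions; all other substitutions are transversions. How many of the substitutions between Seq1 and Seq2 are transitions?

Differing sites — 8:T/C (Ti); 9:T/C (Ti); 12:C/T (Ti); 13:G/C (Tv); 16:C/T (Ti); 18:A/C (Tv); 22:C/T (Ti); 36:A/T (Tv); 41:T/G (Tv); 43:T/A (Tv); 45:T/A (Tv); 47:C/G (Tv).
Of the 12 differences, 5 transitions and 7 transversions, so the answer is 5.

5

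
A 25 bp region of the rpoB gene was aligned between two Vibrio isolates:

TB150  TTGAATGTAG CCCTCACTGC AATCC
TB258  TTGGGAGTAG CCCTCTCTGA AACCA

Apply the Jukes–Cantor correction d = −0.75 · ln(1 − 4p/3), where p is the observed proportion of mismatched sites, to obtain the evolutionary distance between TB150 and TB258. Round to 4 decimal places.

The sequences differ at positions 4 (A/G), 5 (A/G), 6 (T/A), 16 (A/T), 20 (C/A), 23 (T/C), 25 (C/A).
p = 7/25 = 0.280000.
d = −0.75 · ln(1 − (4/3)·0.280000) = −0.75 · ln(0.626667) = −0.75 · (-0.467340) = 0.3505.

0.3505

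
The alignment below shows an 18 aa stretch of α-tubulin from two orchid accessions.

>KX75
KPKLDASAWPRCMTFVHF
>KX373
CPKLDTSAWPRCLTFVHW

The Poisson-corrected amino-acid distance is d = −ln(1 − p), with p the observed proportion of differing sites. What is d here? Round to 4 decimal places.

The sequences differ at positions 1 (K/C), 6 (A/T), 13 (M/L), 18 (F/W).
p = 4/18 = 0.222222.
d = −ln(1 − 0.222222) = −ln(0.777778) = 0.2513.

0.2513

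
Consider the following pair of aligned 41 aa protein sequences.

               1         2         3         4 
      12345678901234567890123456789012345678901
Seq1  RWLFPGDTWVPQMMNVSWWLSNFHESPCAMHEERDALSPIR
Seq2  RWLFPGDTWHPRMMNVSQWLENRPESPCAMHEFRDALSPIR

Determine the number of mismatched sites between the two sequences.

Mismatches occur at site 10 (V/H), site 12 (Q/R), site 18 (W/Q), site 21 (S/E), site 23 (F/R), site 24 (H/P), site 33 (E/F).
That gives 7 mismatches out of 41 aligned sites, so the Hamming distance is 7.

7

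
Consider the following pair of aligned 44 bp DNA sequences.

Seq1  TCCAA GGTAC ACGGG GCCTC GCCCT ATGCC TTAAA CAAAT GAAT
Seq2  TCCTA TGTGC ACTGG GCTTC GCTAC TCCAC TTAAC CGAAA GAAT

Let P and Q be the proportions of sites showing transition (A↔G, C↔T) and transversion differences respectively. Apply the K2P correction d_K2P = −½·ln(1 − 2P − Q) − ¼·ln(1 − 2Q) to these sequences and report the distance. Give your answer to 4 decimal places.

The sequences differ at positions 4 (A/T, transversion), 6 (G/T, transversion), 9 (A/G, transition), 13 (G/T, transversion), 18 (C/T, transition), 23 (C/T, transition), 24 (C/A, transversion), 25 (T/C, transition), 26 (A/T, transversion), 27 (T/C, transition), 28 (G/C, transversion), 29 (C/A, transversion), 35 (A/C, transversion), 37 (A/G, transition), 40 (T/A, transversion).
Of the 15 differences, 6 transitions and 9 transversions over 44 sites: P = 6/44 = 0.136364, Q = 9/44 = 0.204545.
d = −0.5·ln(0.522727) − 0.25·ln(0.590910) = −0.5·(-0.648696) − 0.25·(-0.526092) = 0.4559.

0.4559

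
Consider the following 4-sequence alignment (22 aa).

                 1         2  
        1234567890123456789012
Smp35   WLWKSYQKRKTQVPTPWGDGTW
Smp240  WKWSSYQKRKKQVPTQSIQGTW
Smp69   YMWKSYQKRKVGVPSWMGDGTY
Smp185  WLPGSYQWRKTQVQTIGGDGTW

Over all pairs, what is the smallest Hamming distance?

Pairwise Hamming distances:
  Smp35 vs Smp240: 7
  Smp35 vs Smp69: 8
  Smp35 vs Smp185: 6
  Smp240 vs Smp69: 11
  Smp240 vs Smp185: 10
  Smp69 vs Smp185: 12
The smallest is 6, between Smp35 and Smp185.

6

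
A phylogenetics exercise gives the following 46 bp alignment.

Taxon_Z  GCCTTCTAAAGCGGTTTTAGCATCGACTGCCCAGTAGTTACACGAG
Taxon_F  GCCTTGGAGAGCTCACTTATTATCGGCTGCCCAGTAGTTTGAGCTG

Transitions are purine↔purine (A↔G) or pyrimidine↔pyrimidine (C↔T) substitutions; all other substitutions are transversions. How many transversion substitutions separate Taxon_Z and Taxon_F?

11

Differing sites — 6:C/G (Tv); 7:T/G (Tv); 9:A/G (Ti); 13:G/T (Tv); 14:G/C (Tv); 15:T/A (Tv); 16:T/C (Ti); 20:G/T (Tv); 21:C/T (Ti); 26:A/G (Ti); 40:A/T (Tv); 41:C/G (Tv); 43:C/G (Tv); 44:G/C (Tv); 45:A/T (Tv).
Of the 15 differences, 4 transitions and 11 transversions, so the answer is 11.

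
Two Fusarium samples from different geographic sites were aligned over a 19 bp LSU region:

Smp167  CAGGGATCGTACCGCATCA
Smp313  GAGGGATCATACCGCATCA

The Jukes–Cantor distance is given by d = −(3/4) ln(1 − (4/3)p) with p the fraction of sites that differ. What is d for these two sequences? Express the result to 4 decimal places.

0.1134

The sequences differ at positions 1 (C/G), 9 (G/A).
p = 2/19 = 0.105263.
d = −0.75 · ln(1 − (4/3)·0.105263) = −0.75 · ln(0.859649) = −0.75 · (-0.151231) = 0.1134.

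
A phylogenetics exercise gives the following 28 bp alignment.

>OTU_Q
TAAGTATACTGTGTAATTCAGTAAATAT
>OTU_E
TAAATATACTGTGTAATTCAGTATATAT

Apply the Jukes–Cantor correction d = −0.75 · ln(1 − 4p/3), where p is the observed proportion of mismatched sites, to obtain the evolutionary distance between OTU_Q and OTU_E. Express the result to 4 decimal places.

0.0751

Differing sites — 4:G/A; 24:A/T.
p = 2/28 = 0.071429.
d = −0.75 · ln(1 − (4/3)·0.071429) = −0.75 · ln(0.904761) = −0.75 · (-0.100084) = 0.0751.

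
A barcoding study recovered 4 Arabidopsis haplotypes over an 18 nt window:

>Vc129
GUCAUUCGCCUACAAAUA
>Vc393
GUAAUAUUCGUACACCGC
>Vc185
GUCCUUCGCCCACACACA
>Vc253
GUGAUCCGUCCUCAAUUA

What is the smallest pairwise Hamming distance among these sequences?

Pairwise Hamming distances:
  Vc129 vs Vc393: 9
  Vc129 vs Vc185: 4
  Vc129 vs Vc253: 6
  Vc393 vs Vc185: 10
  Vc393 vs Vc253: 12
  Vc185 vs Vc253: 8
The smallest is 4, between Vc129 and Vc185.

4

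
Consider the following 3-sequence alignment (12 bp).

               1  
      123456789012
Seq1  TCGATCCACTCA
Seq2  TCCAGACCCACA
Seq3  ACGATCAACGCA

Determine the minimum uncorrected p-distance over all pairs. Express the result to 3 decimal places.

Pairwise Hamming distances:
  Seq1 vs Seq2: 5
  Seq1 vs Seq3: 3
  Seq2 vs Seq3: 7
The smallest is 3 mismatches, between Seq1 and Seq3; p = 3/12 = 0.250.

0.250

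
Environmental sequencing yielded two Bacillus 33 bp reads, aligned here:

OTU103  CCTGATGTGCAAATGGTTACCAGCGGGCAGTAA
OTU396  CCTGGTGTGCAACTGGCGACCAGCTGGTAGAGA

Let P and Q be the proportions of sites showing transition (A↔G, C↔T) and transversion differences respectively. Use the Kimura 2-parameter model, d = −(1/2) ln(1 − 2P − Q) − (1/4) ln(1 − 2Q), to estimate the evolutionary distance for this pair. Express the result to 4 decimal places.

Differing sites — 5:A/G (Ti); 13:A/C (Tv); 17:T/C (Ti); 18:T/G (Tv); 25:G/T (Tv); 28:C/T (Ti); 31:T/A (Tv); 32:A/G (Ti).
Of the 8 differences, 4 transitions and 4 transversions over 33 sites: P = 4/33 = 0.121212, Q = 4/33 = 0.121212.
d = −0.5·ln(0.636364) − 0.25·ln(0.757576) = −0.5·(-0.451985) − 0.25·(-0.277631) = 0.2954.

0.2954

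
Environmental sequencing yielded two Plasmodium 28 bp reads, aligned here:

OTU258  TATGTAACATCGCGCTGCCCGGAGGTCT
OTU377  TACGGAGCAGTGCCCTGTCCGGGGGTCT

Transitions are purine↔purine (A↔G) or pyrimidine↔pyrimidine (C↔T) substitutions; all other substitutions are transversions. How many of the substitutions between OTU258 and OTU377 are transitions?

5

Mismatches occur at site 3 (T→C, transition), site 5 (T→G, transversion), site 7 (A→G, transition), site 10 (T→G, transversion), site 11 (C→T, transition), site 14 (G→C, transversion), site 18 (C→T, transition), site 23 (A→G, transition).
Of the 8 differences, 5 transitions and 3 transversions, so the answer is 5.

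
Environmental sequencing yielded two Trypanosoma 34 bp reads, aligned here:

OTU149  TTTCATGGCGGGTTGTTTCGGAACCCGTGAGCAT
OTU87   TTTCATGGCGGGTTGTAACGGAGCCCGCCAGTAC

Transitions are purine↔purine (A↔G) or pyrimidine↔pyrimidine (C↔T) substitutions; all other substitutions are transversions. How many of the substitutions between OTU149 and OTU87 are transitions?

4

The sequences differ at positions 17 (T/A, transversion), 18 (T/A, transversion), 23 (A/G, transition), 28 (T/C, transition), 29 (G/C, transversion), 32 (C/T, transition), 34 (T/C, transition).
Of the 7 differences, 4 transitions and 3 transversions, so the answer is 4.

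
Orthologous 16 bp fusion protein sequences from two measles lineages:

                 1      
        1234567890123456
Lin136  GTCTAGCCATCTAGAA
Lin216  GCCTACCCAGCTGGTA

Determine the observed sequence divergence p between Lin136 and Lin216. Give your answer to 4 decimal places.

Mismatches occur at site 2 (T→C), site 6 (G→C), site 10 (T→G), site 13 (A→G), site 15 (A→T).
There are 5 differences over 16 sites, so p = 5/16 = 0.3125.

0.3125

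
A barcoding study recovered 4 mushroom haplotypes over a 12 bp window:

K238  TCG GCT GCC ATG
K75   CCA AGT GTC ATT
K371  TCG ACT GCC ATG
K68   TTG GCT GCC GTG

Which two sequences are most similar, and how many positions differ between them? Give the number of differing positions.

Pairwise Hamming distances:
  K238 vs K75: 6
  K238 vs K371: 1
  K238 vs K68: 2
  K75 vs K371: 5
  K75 vs K68: 8
  K371 vs K68: 3
The smallest is 1, between K238 and K371.

1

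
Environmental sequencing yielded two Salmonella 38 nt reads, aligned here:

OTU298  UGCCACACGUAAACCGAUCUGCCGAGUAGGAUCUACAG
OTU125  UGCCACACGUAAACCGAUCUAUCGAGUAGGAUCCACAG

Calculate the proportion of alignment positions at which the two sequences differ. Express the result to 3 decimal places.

0.079

Differing sites — 21:G/A; 22:C/U; 34:U/C.
There are 3 differences over 38 sites, so p = 3/38 = 0.079.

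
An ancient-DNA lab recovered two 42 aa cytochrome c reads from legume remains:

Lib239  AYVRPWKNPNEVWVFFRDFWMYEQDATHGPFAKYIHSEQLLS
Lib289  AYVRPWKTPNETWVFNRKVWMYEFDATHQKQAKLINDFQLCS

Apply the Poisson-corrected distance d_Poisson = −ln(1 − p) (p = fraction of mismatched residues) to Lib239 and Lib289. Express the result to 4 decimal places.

0.4055

Mismatches occur at site 8 (N→T), site 12 (V→T), site 16 (F→N), site 18 (D→K), site 19 (F→V), site 24 (Q→F), site 29 (G→Q), site 30 (P→K), site 31 (F→Q), site 34 (Y→L), site 36 (H→N), site 37 (S→D), site 38 (E→F), site 41 (L→C).
p = 14/42 = 0.333333.
d = −ln(1 − 0.333333) = −ln(0.666667) = 0.4055.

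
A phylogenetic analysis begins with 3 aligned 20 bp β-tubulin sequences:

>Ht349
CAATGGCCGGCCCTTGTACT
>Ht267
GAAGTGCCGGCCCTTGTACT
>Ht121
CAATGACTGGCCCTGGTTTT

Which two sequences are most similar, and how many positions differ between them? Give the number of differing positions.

3

Pairwise Hamming distances:
  Ht349 vs Ht267: 3
  Ht349 vs Ht121: 5
  Ht267 vs Ht121: 8
The smallest is 3, between Ht349 and Ht267.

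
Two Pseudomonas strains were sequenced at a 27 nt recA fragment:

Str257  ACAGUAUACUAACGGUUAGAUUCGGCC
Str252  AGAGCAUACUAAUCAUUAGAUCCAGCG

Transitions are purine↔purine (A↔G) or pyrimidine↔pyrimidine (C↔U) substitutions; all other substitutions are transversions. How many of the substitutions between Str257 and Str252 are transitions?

The sequences differ at positions 2 (C/G, transversion), 5 (U/C, transition), 13 (C/U, transition), 14 (G/C, transversion), 15 (G/A, transition), 22 (U/C, transition), 24 (G/A, transition), 27 (C/G, transversion).
Of the 8 differences, 5 transitions and 3 transversions, so the answer is 5.

5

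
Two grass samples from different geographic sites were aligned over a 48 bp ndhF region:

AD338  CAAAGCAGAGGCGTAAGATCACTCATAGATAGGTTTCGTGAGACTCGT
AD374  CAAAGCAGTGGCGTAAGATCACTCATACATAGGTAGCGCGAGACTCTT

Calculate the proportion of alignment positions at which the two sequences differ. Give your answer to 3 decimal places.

0.125

Mismatches occur at site 9 (A→T), site 28 (G→C), site 35 (T→A), site 36 (T→G), site 39 (T→C), site 47 (G→T).
There are 6 differences over 48 sites, so p = 6/48 = 0.125.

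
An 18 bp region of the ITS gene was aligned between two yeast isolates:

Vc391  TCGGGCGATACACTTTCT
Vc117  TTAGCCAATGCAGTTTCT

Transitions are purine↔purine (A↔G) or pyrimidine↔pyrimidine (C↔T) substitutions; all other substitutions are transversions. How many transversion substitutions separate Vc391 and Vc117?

2

The sequences differ at positions 2 (C/T, transition), 3 (G/A, transition), 5 (G/C, transversion), 7 (G/A, transition), 10 (A/G, transition), 13 (C/G, transversion).
Of the 6 differences, 4 transitions and 2 transversions, so the answer is 2.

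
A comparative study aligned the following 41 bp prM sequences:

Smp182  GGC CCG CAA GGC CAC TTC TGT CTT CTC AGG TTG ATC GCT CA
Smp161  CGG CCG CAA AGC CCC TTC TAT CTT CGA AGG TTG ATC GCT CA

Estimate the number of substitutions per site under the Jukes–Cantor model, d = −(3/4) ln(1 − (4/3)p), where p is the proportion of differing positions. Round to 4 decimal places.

0.1937

Differing sites — 1:G/C; 3:C/G; 10:G/A; 14:A/C; 20:G/A; 26:T/G; 27:C/A.
p = 7/41 = 0.170732.
d = −0.75 · ln(1 − (4/3)·0.170732) = −0.75 · ln(0.772357) = −0.75 · (-0.258308) = 0.1937.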